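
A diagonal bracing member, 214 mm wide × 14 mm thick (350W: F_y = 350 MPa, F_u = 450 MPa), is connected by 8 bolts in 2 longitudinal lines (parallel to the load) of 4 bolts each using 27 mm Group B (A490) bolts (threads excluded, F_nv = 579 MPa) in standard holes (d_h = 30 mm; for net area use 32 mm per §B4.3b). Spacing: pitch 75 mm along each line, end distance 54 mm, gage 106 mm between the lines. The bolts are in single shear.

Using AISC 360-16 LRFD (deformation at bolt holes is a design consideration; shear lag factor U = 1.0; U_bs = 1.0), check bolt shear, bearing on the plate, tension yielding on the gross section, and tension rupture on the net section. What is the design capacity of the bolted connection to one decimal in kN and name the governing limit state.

Bolt shear: A_b = π(27)²/4 = 572.56 mm². φR_n = 0.75 × 579 × 572.56 × 8 × 1 = 1989.1 kN.
Bearing (14 mm plate, F_u = 450 MPa): end bolts L_c = 54 − 30/2 = 39, R_n = min(1.2×39×14×450, 2.4×27×14×450) = 294.84 kN/bolt; interior L_c = 75 − 30 = 45, R_n = 340.2 kN/bolt. φR_n = 0.75 × (2×294.84 + 6×340.2) = 1973.2 kN.
Tension yield (gross): A_g = 214×14 = 2996 mm². φR_n = 0.90 × 350 × 2996 = 943.7 kN.
Tension rupture (net): A_n = (214 − 2×32)×14 = 2100 mm² (U = 1.0, A_e = A_n). φR_n = 0.75 × 450 × 2100 = 708.8 kN.
Governing: min(1989.1, 1973.2, 943.7, 708.8) = 708.8 kN → net-section rupture.

708.8 kN (net-section rupture governs)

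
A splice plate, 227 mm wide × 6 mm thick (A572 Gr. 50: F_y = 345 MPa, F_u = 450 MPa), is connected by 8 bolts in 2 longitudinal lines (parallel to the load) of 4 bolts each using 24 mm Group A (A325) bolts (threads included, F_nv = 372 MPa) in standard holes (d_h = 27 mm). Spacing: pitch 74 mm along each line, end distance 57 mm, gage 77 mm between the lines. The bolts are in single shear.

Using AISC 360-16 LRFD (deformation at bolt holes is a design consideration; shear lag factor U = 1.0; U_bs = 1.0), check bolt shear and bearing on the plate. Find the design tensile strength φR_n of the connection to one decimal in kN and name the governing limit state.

Bolt shear: A_b = π(24)²/4 = 452.39 mm². φR_n = 0.75 × 372 × 452.39 × 8 × 1 = 1009.7 kN.
Bearing (6 mm plate, F_u = 450 MPa): end bolts L_c = 57 − 27/2 = 43.5, R_n = min(1.2×43.5×6×450, 2.4×24×6×450) = 140.94 kN/bolt; interior L_c = 74 − 27 = 47, R_n = 152.28 kN/bolt. φR_n = 0.75 × (2×140.94 + 6×152.28) = 896.7 kN.
Governing: min(1009.7, 896.7) = 896.7 kN → bearing.

896.7 kN (bearing governs)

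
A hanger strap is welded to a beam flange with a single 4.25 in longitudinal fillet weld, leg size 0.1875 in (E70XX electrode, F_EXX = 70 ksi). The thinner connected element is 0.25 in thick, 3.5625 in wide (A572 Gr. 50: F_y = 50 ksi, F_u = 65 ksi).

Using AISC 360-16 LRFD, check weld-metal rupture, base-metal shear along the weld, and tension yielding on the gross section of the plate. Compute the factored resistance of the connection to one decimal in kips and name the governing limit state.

Weld metal: throat = 0.707×0.1875 = 0.13256 in, L = 4.25 in. φR_n = 0.75 × 0.6 × 70 × 0.13256 × 4.25 = 17.7 kips.
Base metal shear (0.25 in plate): yield φR_n = 1.0×0.6×50×0.25×4.25 = 31.9 kips; rupture φR_n = 0.75×0.6×65×0.25×4.25 = 31.1 kips; take 31.1 kips (rupture).
Tension yield (gross): A_g = 3.5625×0.25 = 0.89063 in². φR_n = 0.90 × 50 × 0.89063 = 40.1 kips.
Governing: min(17.7, 31.1, 40.1) = 17.7 kips → weld metal.

17.7 kips (weld metal governs)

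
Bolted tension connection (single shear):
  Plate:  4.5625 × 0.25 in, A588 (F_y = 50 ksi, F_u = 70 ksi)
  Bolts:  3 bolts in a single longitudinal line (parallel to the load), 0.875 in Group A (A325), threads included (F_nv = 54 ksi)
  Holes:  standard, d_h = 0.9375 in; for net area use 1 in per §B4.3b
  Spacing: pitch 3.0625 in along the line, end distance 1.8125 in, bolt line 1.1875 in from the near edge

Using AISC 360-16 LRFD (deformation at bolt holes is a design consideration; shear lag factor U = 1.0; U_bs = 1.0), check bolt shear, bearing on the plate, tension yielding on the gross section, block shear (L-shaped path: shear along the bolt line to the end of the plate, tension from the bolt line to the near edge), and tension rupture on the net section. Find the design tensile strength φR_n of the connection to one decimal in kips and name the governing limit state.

Bolt shear: A_b = π(0.875)²/4 = 0.60132 in². φR_n = 0.75 × 54 × 0.60132 × 3 × 1 = 73.1 kips.
Bearing (0.25 in plate, F_u = 70 ksi): end bolts L_c = 1.8125 − 0.9375/2 = 1.34375, R_n = min(1.2×1.34375×0.25×70, 2.4×0.875×0.25×70) = 28.219 kips/bolt; interior L_c = 3.0625 − 0.9375 = 2.125, R_n = 36.75 kips/bolt. φR_n = 0.75 × (1×28.219 + 2×36.75) = 76.3 kips.
Tension yield (gross): A_g = 4.5625×0.25 = 1.1406 in². φR_n = 0.90 × 50 × 1.1406 = 51.3 kips.
Block shear: shear path 1×[1.8125+2×3.0625] = 1×7.9375 in, A_gv = 1.9844, A_nv = 1×(7.9375 − 2.5×1)×0.25 = 1.3594 in²; tension to near edge: (1.1875 − 0.5×1)×0.25 = 0.17188 in². R_n = min(0.6×70×1.3594, 0.6×50×1.9844) + 1.0×70×0.17188 = min(57.095, 59.532) + 12.032 = 69.127 kips. φR_n = 0.75 × 69.127 = 51.8 kips.
Tension rupture (net): A_n = (4.5625 − 1×1)×0.25 = 0.89063 in² (U = 1.0, A_e = A_n). φR_n = 0.75 × 70 × 0.89063 = 46.8 kips.
Governing: min(73.1, 76.3, 51.3, 51.8, 46.8) = 46.8 kips → net-section rupture.

46.8 kips (net-section rupture governs)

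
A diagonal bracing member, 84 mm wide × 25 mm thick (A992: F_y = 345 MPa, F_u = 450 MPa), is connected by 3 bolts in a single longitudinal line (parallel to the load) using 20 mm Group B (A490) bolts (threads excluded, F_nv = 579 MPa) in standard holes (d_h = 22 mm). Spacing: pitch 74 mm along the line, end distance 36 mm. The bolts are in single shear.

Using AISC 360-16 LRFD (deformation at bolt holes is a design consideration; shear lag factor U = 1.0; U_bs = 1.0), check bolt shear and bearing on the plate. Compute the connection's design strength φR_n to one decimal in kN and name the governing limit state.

409.3 kN (bolt shear governs)

Bolt shear: A_b = π(20)²/4 = 314.16 mm². φR_n = 0.75 × 579 × 314.16 × 3 × 1 = 409.3 kN.
Bearing (25 mm plate, F_u = 450 MPa): end bolts L_c = 36 − 22/2 = 25, R_n = min(1.2×25×25×450, 2.4×20×25×450) = 337.5 kN/bolt; interior L_c = 74 − 22 = 52, R_n = 540 kN/bolt. φR_n = 0.75 × (1×337.5 + 2×540) = 1063.1 kN.
Governing: min(409.3, 1063.1) = 409.3 kN → bolt shear.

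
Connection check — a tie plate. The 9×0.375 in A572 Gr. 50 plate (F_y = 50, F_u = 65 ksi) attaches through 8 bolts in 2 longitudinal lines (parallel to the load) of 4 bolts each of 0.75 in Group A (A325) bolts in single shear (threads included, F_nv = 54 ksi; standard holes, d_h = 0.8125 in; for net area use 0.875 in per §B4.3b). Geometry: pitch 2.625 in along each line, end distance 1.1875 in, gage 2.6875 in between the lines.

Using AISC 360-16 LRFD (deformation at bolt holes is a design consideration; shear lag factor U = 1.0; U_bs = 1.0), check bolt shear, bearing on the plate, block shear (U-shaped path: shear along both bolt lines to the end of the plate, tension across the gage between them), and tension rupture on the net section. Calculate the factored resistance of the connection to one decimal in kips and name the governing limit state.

132.5 kips (net-section rupture governs)

Bolt shear: A_b = π(0.75)²/4 = 0.44179 in². φR_n = 0.75 × 54 × 0.44179 × 8 × 1 = 143.1 kips.
Bearing (0.375 in plate, F_u = 65 ksi): end bolts L_c = 1.1875 − 0.8125/2 = 0.78125, R_n = min(1.2×0.78125×0.375×65, 2.4×0.75×0.375×65) = 22.852 kips/bolt; interior L_c = 2.625 − 0.8125 = 1.8125, R_n = 43.875 kips/bolt. φR_n = 0.75 × (2×22.852 + 6×43.875) = 231.7 kips.
Block shear: shear path 2×[1.1875+3×2.625] = 2×9.0625 in, A_gv = 6.7969, A_nv = 2×(9.0625 − 3.5×0.875)×0.375 = 4.5 in²; tension across gage: (2.6875 − 1×0.875)×0.375 = 0.67969 in². R_n = min(0.6×65×4.5, 0.6×50×6.7969) + 1.0×65×0.67969 = min(175.5, 203.91) + 44.18 = 219.68 kips. φR_n = 0.75 × 219.68 = 164.8 kips.
Tension rupture (net): A_n = (9 − 2×0.875)×0.375 = 2.7188 in² (U = 1.0, A_e = A_n). φR_n = 0.75 × 65 × 2.7188 = 132.5 kips.
Governing: min(143.1, 231.7, 164.8, 132.5) = 132.5 kips → net-section rupture.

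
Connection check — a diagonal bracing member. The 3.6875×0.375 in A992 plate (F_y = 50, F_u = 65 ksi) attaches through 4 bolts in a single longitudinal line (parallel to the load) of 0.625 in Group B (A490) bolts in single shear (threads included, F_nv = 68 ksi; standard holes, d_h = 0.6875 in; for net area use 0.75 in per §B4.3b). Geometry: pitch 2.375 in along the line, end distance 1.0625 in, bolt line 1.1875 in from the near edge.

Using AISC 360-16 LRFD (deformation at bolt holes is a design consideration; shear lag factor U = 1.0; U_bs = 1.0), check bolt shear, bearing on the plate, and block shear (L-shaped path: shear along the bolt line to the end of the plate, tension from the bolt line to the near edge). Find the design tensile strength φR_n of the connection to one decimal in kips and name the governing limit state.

62.6 kips (bolt shear governs)

Bolt shear: A_b = π(0.625)²/4 = 0.3068 in². φR_n = 0.75 × 68 × 0.3068 × 4 × 1 = 62.6 kips.
Bearing (0.375 in plate, F_u = 65 ksi): end bolts L_c = 1.0625 − 0.6875/2 = 0.71875, R_n = min(1.2×0.71875×0.375×65, 2.4×0.625×0.375×65) = 21.023 kips/bolt; interior L_c = 2.375 − 0.6875 = 1.6875, R_n = 36.563 kips/bolt. φR_n = 0.75 × (1×21.023 + 3×36.563) = 98.0 kips.
Block shear: shear path 1×[1.0625+3×2.375] = 1×8.1875 in, A_gv = 3.0703, A_nv = 1×(8.1875 − 3.5×0.75)×0.375 = 2.0859 in²; tension to near edge: (1.1875 − 0.5×0.75)×0.375 = 0.30469 in². R_n = min(0.6×65×2.0859, 0.6×50×3.0703) + 1.0×65×0.30469 = min(81.35, 92.109) + 19.805 = 101.16 kips. φR_n = 0.75 × 101.16 = 75.9 kips.
Governing: min(62.6, 98.0, 75.9) = 62.6 kips → bolt shear.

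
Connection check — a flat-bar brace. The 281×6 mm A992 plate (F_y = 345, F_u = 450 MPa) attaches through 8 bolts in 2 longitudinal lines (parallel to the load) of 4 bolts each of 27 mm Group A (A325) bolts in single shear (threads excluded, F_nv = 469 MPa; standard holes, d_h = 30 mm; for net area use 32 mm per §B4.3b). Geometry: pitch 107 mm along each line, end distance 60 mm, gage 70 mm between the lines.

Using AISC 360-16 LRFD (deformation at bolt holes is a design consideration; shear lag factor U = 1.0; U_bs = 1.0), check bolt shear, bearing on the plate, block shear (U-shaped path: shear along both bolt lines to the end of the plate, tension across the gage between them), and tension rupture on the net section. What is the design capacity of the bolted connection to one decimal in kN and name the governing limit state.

Bolt shear: A_b = π(27)²/4 = 572.56 mm². φR_n = 0.75 × 469 × 572.56 × 8 × 1 = 1611.2 kN.
Bearing (6 mm plate, F_u = 450 MPa): end bolts L_c = 60 − 30/2 = 45, R_n = min(1.2×45×6×450, 2.4×27×6×450) = 145.8 kN/bolt; interior L_c = 107 − 30 = 77, R_n = 174.96 kN/bolt. φR_n = 0.75 × (2×145.8 + 6×174.96) = 1006.0 kN.
Block shear: shear path 2×[60+3×107] = 2×381 mm, A_gv = 4572, A_nv = 2×(381 − 3.5×32)×6 = 3228 mm²; tension across gage: (70 − 1×32)×6 = 228 mm². R_n = min(0.6×450×3228, 0.6×345×4572) + 1.0×450×228 = min(871.56, 946.4) + 102.6 = 974.16 kN. φR_n = 0.75 × 974.16 = 730.6 kN.
Tension rupture (net): A_n = (281 − 2×32)×6 = 1302 mm² (U = 1.0, A_e = A_n). φR_n = 0.75 × 450 × 1302 = 439.4 kN.
Governing: min(1611.2, 1006.0, 730.6, 439.4) = 439.4 kN → net-section rupture.

439.4 kN (net-section rupture governs)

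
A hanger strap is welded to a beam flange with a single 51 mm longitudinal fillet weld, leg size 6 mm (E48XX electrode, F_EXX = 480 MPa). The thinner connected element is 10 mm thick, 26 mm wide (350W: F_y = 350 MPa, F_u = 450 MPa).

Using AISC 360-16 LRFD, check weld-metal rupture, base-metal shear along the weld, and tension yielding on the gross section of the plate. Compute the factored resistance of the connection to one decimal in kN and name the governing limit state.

Weld metal: throat = 0.707×6 = 4.242 mm, L = 51 mm. φR_n = 0.75 × 0.6 × 480 × 4.242 × 51 = 46.7 kN.
Base metal shear (10 mm plate): yield φR_n = 1.0×0.6×350×10×51 = 107.1 kN; rupture φR_n = 0.75×0.6×450×10×51 = 103.3 kN; take 103.3 kN (rupture).
Tension yield (gross): A_g = 26×10 = 260 mm². φR_n = 0.90 × 350 × 260 = 81.9 kN.
Governing: min(46.7, 103.3, 81.9) = 46.7 kN → weld metal.

46.7 kN (weld metal governs)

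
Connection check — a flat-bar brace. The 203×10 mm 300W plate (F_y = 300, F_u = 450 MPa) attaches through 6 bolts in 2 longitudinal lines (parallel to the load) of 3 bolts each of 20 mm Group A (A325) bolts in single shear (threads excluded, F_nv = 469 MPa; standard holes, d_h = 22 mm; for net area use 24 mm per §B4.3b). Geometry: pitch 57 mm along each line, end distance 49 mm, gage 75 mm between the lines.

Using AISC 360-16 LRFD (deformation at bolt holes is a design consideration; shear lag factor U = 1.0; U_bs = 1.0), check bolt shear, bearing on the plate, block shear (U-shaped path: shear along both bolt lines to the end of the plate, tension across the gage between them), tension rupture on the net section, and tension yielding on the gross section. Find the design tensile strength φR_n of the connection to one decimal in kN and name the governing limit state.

523.1 kN (net-section rupture governs)

Bolt shear: A_b = π(20)²/4 = 314.16 mm². φR_n = 0.75 × 469 × 314.16 × 6 × 1 = 663.0 kN.
Bearing (10 mm plate, F_u = 450 MPa): end bolts L_c = 49 − 22/2 = 38, R_n = min(1.2×38×10×450, 2.4×20×10×450) = 205.2 kN/bolt; interior L_c = 57 − 22 = 35, R_n = 189 kN/bolt. φR_n = 0.75 × (2×205.2 + 4×189) = 874.8 kN.
Block shear: shear path 2×[49+2×57] = 2×163 mm, A_gv = 3260, A_nv = 2×(163 − 2.5×24)×10 = 2060 mm²; tension across gage: (75 − 1×24)×10 = 510 mm². R_n = min(0.6×450×2060, 0.6×300×3260) + 1.0×450×510 = min(556.2, 586.8) + 229.5 = 785.7 kN. φR_n = 0.75 × 785.7 = 589.3 kN.
Tension rupture (net): A_n = (203 − 2×24)×10 = 1550 mm² (U = 1.0, A_e = A_n). φR_n = 0.75 × 450 × 1550 = 523.1 kN.
Tension yield (gross): A_g = 203×10 = 2030 mm². φR_n = 0.90 × 300 × 2030 = 548.1 kN.
Governing: min(663.0, 874.8, 589.3, 523.1, 548.1) = 523.1 kN → net-section rupture.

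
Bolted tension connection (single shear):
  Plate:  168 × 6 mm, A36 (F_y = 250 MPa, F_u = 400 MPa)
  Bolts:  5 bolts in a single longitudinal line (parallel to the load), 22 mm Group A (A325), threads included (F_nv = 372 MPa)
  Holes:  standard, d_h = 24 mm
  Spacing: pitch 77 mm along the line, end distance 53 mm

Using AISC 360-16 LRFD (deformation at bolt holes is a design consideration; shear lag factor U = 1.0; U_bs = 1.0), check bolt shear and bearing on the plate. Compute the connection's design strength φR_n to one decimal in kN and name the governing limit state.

468.7 kN (bearing governs)

Bolt shear: A_b = π(22)²/4 = 380.13 mm². φR_n = 0.75 × 372 × 380.13 × 5 × 1 = 530.3 kN.
Bearing (6 mm plate, F_u = 400 MPa): end bolts L_c = 53 − 24/2 = 41, R_n = min(1.2×41×6×400, 2.4×22×6×400) = 118.08 kN/bolt; interior L_c = 77 − 24 = 53, R_n = 126.72 kN/bolt. φR_n = 0.75 × (1×118.08 + 4×126.72) = 468.7 kN.
Governing: min(530.3, 468.7) = 468.7 kN → bearing.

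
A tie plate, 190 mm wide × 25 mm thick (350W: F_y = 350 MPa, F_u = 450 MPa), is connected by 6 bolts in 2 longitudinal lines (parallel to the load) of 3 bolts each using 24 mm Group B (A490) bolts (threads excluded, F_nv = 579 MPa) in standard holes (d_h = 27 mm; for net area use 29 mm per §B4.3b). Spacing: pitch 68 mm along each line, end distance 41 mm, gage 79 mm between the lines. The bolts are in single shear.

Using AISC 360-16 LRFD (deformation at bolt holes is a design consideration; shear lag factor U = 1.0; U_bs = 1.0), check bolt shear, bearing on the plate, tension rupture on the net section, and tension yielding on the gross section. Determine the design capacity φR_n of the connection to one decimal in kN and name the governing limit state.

1113.8 kN (net-section rupture governs)

Bolt shear: A_b = π(24)²/4 = 452.39 mm². φR_n = 0.75 × 579 × 452.39 × 6 × 1 = 1178.7 kN.
Bearing (25 mm plate, F_u = 450 MPa): end bolts L_c = 41 − 27/2 = 27.5, R_n = min(1.2×27.5×25×450, 2.4×24×25×450) = 371.25 kN/bolt; interior L_c = 68 − 27 = 41, R_n = 553.5 kN/bolt. φR_n = 0.75 × (2×371.25 + 4×553.5) = 2217.4 kN.
Tension rupture (net): A_n = (190 − 2×29)×25 = 3300 mm² (U = 1.0, A_e = A_n). φR_n = 0.75 × 450 × 3300 = 1113.8 kN.
Tension yield (gross): A_g = 190×25 = 4750 mm². φR_n = 0.90 × 350 × 4750 = 1496.3 kN.
Governing: min(1178.7, 2217.4, 1113.8, 1496.3) = 1113.8 kN → net-section rupture.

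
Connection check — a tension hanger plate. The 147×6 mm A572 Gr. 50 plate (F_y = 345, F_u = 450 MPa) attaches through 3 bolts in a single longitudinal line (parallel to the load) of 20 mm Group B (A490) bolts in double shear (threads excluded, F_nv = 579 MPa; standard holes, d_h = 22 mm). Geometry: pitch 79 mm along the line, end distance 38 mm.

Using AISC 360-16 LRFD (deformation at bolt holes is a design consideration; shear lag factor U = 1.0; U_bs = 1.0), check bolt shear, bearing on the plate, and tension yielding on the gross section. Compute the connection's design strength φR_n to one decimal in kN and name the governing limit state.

Bolt shear: A_b = π(20)²/4 = 314.16 mm². φR_n = 0.75 × 579 × 314.16 × 3 × 2 = 818.5 kN.
Bearing (6 mm plate, F_u = 450 MPa): end bolts L_c = 38 − 22/2 = 27, R_n = min(1.2×27×6×450, 2.4×20×6×450) = 87.48 kN/bolt; interior L_c = 79 − 22 = 57, R_n = 129.6 kN/bolt. φR_n = 0.75 × (1×87.48 + 2×129.6) = 260.0 kN.
Tension yield (gross): A_g = 147×6 = 882 mm². φR_n = 0.90 × 345 × 882 = 273.9 kN.
Governing: min(818.5, 260.0, 273.9) = 260.0 kN → bearing.

260.0 kN (bearing governs)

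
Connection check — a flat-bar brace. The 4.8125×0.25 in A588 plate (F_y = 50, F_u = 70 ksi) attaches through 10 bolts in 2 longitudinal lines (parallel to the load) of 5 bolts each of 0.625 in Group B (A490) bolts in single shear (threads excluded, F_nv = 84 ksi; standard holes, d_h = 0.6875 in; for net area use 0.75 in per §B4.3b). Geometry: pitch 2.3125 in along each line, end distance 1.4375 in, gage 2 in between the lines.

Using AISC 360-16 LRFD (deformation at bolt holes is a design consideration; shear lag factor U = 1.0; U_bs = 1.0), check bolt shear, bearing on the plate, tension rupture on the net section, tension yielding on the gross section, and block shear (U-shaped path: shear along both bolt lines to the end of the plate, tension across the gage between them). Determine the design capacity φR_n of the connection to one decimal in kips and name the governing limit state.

43.5 kips (net-section rupture governs)

Bolt shear: A_b = π(0.625)²/4 = 0.3068 in². φR_n = 0.75 × 84 × 0.3068 × 10 × 1 = 193.3 kips.
Bearing (0.25 in plate, F_u = 70 ksi): end bolts L_c = 1.4375 − 0.6875/2 = 1.09375, R_n = min(1.2×1.09375×0.25×70, 2.4×0.625×0.25×70) = 22.969 kips/bolt; interior L_c = 2.3125 − 0.6875 = 1.625, R_n = 26.25 kips/bolt. φR_n = 0.75 × (2×22.969 + 8×26.25) = 192.0 kips.
Tension rupture (net): A_n = (4.8125 − 2×0.75)×0.25 = 0.82813 in² (U = 1.0, A_e = A_n). φR_n = 0.75 × 70 × 0.82813 = 43.5 kips.
Tension yield (gross): A_g = 4.8125×0.25 = 1.2031 in². φR_n = 0.90 × 50 × 1.2031 = 54.1 kips.
Block shear: shear path 2×[1.4375+4×2.3125] = 2×10.6875 in, A_gv = 5.3438, A_nv = 2×(10.6875 − 4.5×0.75)×0.25 = 3.6563 in²; tension across gage: (2 − 1×0.75)×0.25 = 0.3125 in². R_n = min(0.6×70×3.6563, 0.6×50×5.3438) + 1.0×70×0.3125 = min(153.56, 160.31) + 21.875 = 175.44 kips. φR_n = 0.75 × 175.44 = 131.6 kips.
Governing: min(193.3, 192.0, 43.5, 54.1, 131.6) = 43.5 kips → net-section rupture.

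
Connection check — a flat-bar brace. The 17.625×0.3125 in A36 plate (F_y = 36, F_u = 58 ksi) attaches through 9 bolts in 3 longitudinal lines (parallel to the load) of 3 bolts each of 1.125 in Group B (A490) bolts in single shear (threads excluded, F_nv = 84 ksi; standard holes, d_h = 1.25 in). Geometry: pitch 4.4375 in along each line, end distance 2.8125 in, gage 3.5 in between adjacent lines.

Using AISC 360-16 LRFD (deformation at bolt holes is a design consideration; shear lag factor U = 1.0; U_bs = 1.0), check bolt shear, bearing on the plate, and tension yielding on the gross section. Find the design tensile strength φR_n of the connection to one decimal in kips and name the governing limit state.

178.5 kips (gross-section yield governs)

Bolt shear: A_b = π(1.125)²/4 = 0.99402 in². φR_n = 0.75 × 84 × 0.99402 × 9 × 1 = 563.6 kips.
Bearing (0.3125 in plate, F_u = 58 ksi): end bolts L_c = 2.8125 − 1.25/2 = 2.1875, R_n = min(1.2×2.1875×0.3125×58, 2.4×1.125×0.3125×58) = 47.578 kips/bolt; interior L_c = 4.4375 − 1.25 = 3.1875, R_n = 48.938 kips/bolt. φR_n = 0.75 × (3×47.578 + 6×48.938) = 327.3 kips.
Tension yield (gross): A_g = 17.625×0.3125 = 5.5078 in². φR_n = 0.90 × 36 × 5.5078 = 178.5 kips.
Governing: min(563.6, 327.3, 178.5) = 178.5 kips → gross-section yield.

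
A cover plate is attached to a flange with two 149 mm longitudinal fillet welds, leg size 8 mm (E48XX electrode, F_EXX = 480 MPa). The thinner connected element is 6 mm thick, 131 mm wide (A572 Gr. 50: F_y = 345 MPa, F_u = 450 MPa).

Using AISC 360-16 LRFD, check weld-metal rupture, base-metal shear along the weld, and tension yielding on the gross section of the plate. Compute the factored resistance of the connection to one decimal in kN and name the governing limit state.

Weld metal: throat = 0.707×8 = 5.656 mm, L = 2×149 = 298 mm. φR_n = 0.75 × 0.6 × 480 × 5.656 × 298 = 364.1 kN.
Base metal shear (6 mm plate): yield φR_n = 1.0×0.6×345×6×298 = 370.1 kN; rupture φR_n = 0.75×0.6×450×6×298 = 362.1 kN; take 362.1 kN (rupture).
Tension yield (gross): A_g = 131×6 = 786 mm². φR_n = 0.90 × 345 × 786 = 244.1 kN.
Governing: min(364.1, 362.1, 244.1) = 244.1 kN → gross-section yield.

244.1 kN (gross-section yield governs)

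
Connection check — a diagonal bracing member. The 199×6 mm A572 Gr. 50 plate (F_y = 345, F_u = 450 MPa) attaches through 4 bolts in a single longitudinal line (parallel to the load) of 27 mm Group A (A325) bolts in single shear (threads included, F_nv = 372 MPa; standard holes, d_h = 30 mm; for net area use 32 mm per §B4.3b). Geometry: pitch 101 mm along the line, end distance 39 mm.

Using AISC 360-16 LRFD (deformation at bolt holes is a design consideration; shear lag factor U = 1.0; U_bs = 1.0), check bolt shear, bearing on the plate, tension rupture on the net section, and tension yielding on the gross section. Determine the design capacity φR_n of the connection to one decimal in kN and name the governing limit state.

338.2 kN (net-section rupture governs)

Bolt shear: A_b = π(27)²/4 = 572.56 mm². φR_n = 0.75 × 372 × 572.56 × 4 × 1 = 639.0 kN.
Bearing (6 mm plate, F_u = 450 MPa): end bolts L_c = 39 − 30/2 = 24, R_n = min(1.2×24×6×450, 2.4×27×6×450) = 77.76 kN/bolt; interior L_c = 101 − 30 = 71, R_n = 174.96 kN/bolt. φR_n = 0.75 × (1×77.76 + 3×174.96) = 452.0 kN.
Tension rupture (net): A_n = (199 − 1×32)×6 = 1002 mm² (U = 1.0, A_e = A_n). φR_n = 0.75 × 450 × 1002 = 338.2 kN.
Tension yield (gross): A_g = 199×6 = 1194 mm². φR_n = 0.90 × 345 × 1194 = 370.7 kN.
Governing: min(639.0, 452.0, 338.2, 370.7) = 338.2 kN → net-section rupture.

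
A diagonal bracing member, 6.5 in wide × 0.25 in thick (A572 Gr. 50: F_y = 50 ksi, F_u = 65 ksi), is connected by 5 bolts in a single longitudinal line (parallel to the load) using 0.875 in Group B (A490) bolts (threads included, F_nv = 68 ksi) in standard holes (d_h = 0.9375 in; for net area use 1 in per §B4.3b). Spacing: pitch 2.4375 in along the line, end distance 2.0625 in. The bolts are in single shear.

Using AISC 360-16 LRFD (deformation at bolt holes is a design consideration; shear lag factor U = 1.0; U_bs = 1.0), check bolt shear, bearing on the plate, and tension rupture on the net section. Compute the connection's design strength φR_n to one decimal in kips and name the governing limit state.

67.0 kips (net-section rupture governs)

Bolt shear: A_b = π(0.875)²/4 = 0.60132 in². φR_n = 0.75 × 68 × 0.60132 × 5 × 1 = 153.3 kips.
Bearing (0.25 in plate, F_u = 65 ksi): end bolts L_c = 2.0625 − 0.9375/2 = 1.59375, R_n = min(1.2×1.59375×0.25×65, 2.4×0.875×0.25×65) = 31.078 kips/bolt; interior L_c = 2.4375 − 0.9375 = 1.5, R_n = 29.25 kips/bolt. φR_n = 0.75 × (1×31.078 + 4×29.25) = 111.1 kips.
Tension rupture (net): A_n = (6.5 − 1×1)×0.25 = 1.375 in² (U = 1.0, A_e = A_n). φR_n = 0.75 × 65 × 1.375 = 67.0 kips.
Governing: min(153.3, 111.1, 67.0) = 67.0 kips → net-section rupture.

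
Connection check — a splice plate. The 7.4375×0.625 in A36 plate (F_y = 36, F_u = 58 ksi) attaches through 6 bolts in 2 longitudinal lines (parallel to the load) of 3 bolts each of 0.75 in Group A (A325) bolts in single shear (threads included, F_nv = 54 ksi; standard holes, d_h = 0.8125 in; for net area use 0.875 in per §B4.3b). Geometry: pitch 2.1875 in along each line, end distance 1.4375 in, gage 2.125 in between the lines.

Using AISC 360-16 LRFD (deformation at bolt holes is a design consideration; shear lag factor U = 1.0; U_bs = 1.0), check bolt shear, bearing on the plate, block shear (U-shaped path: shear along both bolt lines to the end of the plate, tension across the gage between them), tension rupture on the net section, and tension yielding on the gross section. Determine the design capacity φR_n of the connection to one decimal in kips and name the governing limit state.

Bolt shear: A_b = π(0.75)²/4 = 0.44179 in². φR_n = 0.75 × 54 × 0.44179 × 6 × 1 = 107.4 kips.
Bearing (0.625 in plate, F_u = 58 ksi): end bolts L_c = 1.4375 − 0.8125/2 = 1.03125, R_n = min(1.2×1.03125×0.625×58, 2.4×0.75×0.625×58) = 44.859 kips/bolt; interior L_c = 2.1875 − 0.8125 = 1.375, R_n = 59.813 kips/bolt. φR_n = 0.75 × (2×44.859 + 4×59.813) = 246.7 kips.
Block shear: shear path 2×[1.4375+2×2.1875] = 2×5.8125 in, A_gv = 7.2656, A_nv = 2×(5.8125 − 2.5×0.875)×0.625 = 4.5313 in²; tension across gage: (2.125 − 1×0.875)×0.625 = 0.78125 in². R_n = min(0.6×58×4.5313, 0.6×36×7.2656) + 1.0×58×0.78125 = min(157.69, 156.94) + 45.313 = 202.25 kips. φR_n = 0.75 × 202.25 = 151.7 kips.
Tension rupture (net): A_n = (7.4375 − 2×0.875)×0.625 = 3.5547 in² (U = 1.0, A_e = A_n). φR_n = 0.75 × 58 × 3.5547 = 154.6 kips.
Tension yield (gross): A_g = 7.4375×0.625 = 4.6484 in². φR_n = 0.90 × 36 × 4.6484 = 150.6 kips.
Governing: min(107.4, 246.7, 151.7, 154.6, 150.6) = 107.4 kips → bolt shear.

107.4 kips (bolt shear governs)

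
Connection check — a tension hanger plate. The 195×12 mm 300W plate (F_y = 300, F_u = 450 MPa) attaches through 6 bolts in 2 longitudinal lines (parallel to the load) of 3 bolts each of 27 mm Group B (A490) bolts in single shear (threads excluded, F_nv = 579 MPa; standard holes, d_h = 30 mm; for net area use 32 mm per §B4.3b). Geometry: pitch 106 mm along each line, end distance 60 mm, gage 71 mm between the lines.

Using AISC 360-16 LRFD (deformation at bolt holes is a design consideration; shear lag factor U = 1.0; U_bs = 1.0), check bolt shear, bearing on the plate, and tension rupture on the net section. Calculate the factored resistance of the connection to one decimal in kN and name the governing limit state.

Bolt shear: A_b = π(27)²/4 = 572.56 mm². φR_n = 0.75 × 579 × 572.56 × 6 × 1 = 1491.8 kN.
Bearing (12 mm plate, F_u = 450 MPa): end bolts L_c = 60 − 30/2 = 45, R_n = min(1.2×45×12×450, 2.4×27×12×450) = 291.6 kN/bolt; interior L_c = 106 − 30 = 76, R_n = 349.92 kN/bolt. φR_n = 0.75 × (2×291.6 + 4×349.92) = 1487.2 kN.
Tension rupture (net): A_n = (195 − 2×32)×12 = 1572 mm² (U = 1.0, A_e = A_n). φR_n = 0.75 × 450 × 1572 = 530.6 kN.
Governing: min(1491.8, 1487.2, 530.6) = 530.6 kN → net-section rupture.

530.6 kN (net-section rupture governs)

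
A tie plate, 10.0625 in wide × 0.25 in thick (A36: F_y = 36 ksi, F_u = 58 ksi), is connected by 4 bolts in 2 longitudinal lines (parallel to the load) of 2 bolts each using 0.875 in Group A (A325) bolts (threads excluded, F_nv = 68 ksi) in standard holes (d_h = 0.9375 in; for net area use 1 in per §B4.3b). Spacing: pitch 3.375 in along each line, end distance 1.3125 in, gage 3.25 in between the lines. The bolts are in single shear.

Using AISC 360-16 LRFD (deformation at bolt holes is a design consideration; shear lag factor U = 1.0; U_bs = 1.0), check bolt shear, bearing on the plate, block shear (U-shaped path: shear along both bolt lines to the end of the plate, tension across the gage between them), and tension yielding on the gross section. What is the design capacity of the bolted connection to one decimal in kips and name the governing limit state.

Bolt shear: A_b = π(0.875)²/4 = 0.60132 in². φR_n = 0.75 × 68 × 0.60132 × 4 × 1 = 122.7 kips.
Bearing (0.25 in plate, F_u = 58 ksi): end bolts L_c = 1.3125 − 0.9375/2 = 0.84375, R_n = min(1.2×0.84375×0.25×58, 2.4×0.875×0.25×58) = 14.681 kips/bolt; interior L_c = 3.375 − 0.9375 = 2.4375, R_n = 30.45 kips/bolt. φR_n = 0.75 × (2×14.681 + 2×30.45) = 67.7 kips.
Block shear: shear path 2×[1.3125+1×3.375] = 2×4.6875 in, A_gv = 2.3438, A_nv = 2×(4.6875 − 1.5×1)×0.25 = 1.5938 in²; tension across gage: (3.25 − 1×1)×0.25 = 0.5625 in². R_n = min(0.6×58×1.5938, 0.6×36×2.3438) + 1.0×58×0.5625 = min(55.464, 50.626) + 32.625 = 83.251 kips. φR_n = 0.75 × 83.251 = 62.4 kips.
Tension yield (gross): A_g = 10.0625×0.25 = 2.5156 in². φR_n = 0.90 × 36 × 2.5156 = 81.5 kips.
Governing: min(122.7, 67.7, 62.4, 81.5) = 62.4 kips → block shear.

62.4 kips (block shear governs)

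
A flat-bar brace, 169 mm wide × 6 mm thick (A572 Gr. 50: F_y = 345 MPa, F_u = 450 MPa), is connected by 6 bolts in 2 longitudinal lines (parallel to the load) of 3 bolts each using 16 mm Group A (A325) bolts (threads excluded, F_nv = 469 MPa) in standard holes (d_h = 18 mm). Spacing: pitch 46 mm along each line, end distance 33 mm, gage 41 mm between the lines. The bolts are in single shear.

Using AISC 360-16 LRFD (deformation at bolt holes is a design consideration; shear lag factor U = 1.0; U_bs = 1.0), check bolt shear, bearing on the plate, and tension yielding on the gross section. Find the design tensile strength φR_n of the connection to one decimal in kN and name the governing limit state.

314.8 kN (gross-section yield governs)

Bolt shear: A_b = π(16)²/4 = 201.06 mm². φR_n = 0.75 × 469 × 201.06 × 6 × 1 = 424.3 kN.
Bearing (6 mm plate, F_u = 450 MPa): end bolts L_c = 33 − 18/2 = 24, R_n = min(1.2×24×6×450, 2.4×16×6×450) = 77.76 kN/bolt; interior L_c = 46 − 18 = 28, R_n = 90.72 kN/bolt. φR_n = 0.75 × (2×77.76 + 4×90.72) = 388.8 kN.
Tension yield (gross): A_g = 169×6 = 1014 mm². φR_n = 0.90 × 345 × 1014 = 314.8 kN.
Governing: min(424.3, 388.8, 314.8) = 314.8 kN → gross-section yield.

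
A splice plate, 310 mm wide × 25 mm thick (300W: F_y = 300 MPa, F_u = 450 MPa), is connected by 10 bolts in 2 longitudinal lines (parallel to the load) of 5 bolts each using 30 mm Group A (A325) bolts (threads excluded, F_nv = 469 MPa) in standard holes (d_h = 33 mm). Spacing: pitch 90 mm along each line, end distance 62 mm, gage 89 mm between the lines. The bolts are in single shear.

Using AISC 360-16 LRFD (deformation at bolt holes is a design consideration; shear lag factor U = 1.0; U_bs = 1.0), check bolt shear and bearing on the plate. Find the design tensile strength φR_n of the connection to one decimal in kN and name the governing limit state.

Bolt shear: A_b = π(30)²/4 = 706.86 mm². φR_n = 0.75 × 469 × 706.86 × 10 × 1 = 2486.4 kN.
Bearing (25 mm plate, F_u = 450 MPa): end bolts L_c = 62 − 33/2 = 45.5, R_n = min(1.2×45.5×25×450, 2.4×30×25×450) = 614.25 kN/bolt; interior L_c = 90 − 33 = 57, R_n = 769.5 kN/bolt. φR_n = 0.75 × (2×614.25 + 8×769.5) = 5538.4 kN.
Governing: min(2486.4, 5538.4) = 2486.4 kN → bolt shear.

2486.4 kN (bolt shear governs)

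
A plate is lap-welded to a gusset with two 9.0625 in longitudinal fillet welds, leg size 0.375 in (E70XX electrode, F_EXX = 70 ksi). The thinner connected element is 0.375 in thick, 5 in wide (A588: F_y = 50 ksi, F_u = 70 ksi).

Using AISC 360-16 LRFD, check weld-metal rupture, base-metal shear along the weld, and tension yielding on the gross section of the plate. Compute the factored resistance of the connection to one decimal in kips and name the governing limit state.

Weld metal: throat = 0.707×0.375 = 0.26513 in, L = 2×9.0625 = 18.125 in. φR_n = 0.75 × 0.6 × 70 × 0.26513 × 18.125 = 151.4 kips.
Base metal shear (0.375 in plate): yield φR_n = 1.0×0.6×50×0.375×18.125 = 203.9 kips; rupture φR_n = 0.75×0.6×70×0.375×18.125 = 214.1 kips; take 203.9 kips (yield).
Tension yield (gross): A_g = 5×0.375 = 1.875 in². φR_n = 0.90 × 50 × 1.875 = 84.4 kips.
Governing: min(151.4, 203.9, 84.4) = 84.4 kips → gross-section yield.

84.4 kips (gross-section yield governs)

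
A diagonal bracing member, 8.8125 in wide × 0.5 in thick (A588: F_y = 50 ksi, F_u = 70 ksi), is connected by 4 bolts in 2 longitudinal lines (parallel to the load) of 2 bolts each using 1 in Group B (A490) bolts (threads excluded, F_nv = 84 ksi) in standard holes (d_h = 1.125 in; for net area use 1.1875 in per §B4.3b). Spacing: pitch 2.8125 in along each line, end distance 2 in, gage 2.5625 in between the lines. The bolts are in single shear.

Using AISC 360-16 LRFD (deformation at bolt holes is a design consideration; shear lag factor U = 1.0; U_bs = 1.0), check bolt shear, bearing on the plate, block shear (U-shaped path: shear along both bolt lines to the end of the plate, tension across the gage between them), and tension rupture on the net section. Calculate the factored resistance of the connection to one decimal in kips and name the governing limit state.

131.6 kips (block shear governs)

Bolt shear: A_b = π(1)²/4 = 0.7854 in². φR_n = 0.75 × 84 × 0.7854 × 4 × 1 = 197.9 kips.
Bearing (0.5 in plate, F_u = 70 ksi): end bolts L_c = 2 − 1.125/2 = 1.4375, R_n = min(1.2×1.4375×0.5×70, 2.4×1×0.5×70) = 60.375 kips/bolt; interior L_c = 2.8125 − 1.125 = 1.6875, R_n = 70.875 kips/bolt. φR_n = 0.75 × (2×60.375 + 2×70.875) = 196.9 kips.
Block shear: shear path 2×[2+1×2.8125] = 2×4.8125 in, A_gv = 4.8125, A_nv = 2×(4.8125 − 1.5×1.1875)×0.5 = 3.0313 in²; tension across gage: (2.5625 − 1×1.1875)×0.5 = 0.6875 in². R_n = min(0.6×70×3.0313, 0.6×50×4.8125) + 1.0×70×0.6875 = min(127.31, 144.38) + 48.125 = 175.44 kips. φR_n = 0.75 × 175.44 = 131.6 kips.
Tension rupture (net): A_n = (8.8125 − 2×1.1875)×0.5 = 3.2188 in² (U = 1.0, A_e = A_n). φR_n = 0.75 × 70 × 3.2188 = 169.0 kips.
Governing: min(197.9, 196.9, 131.6, 169.0) = 131.6 kips → block shear.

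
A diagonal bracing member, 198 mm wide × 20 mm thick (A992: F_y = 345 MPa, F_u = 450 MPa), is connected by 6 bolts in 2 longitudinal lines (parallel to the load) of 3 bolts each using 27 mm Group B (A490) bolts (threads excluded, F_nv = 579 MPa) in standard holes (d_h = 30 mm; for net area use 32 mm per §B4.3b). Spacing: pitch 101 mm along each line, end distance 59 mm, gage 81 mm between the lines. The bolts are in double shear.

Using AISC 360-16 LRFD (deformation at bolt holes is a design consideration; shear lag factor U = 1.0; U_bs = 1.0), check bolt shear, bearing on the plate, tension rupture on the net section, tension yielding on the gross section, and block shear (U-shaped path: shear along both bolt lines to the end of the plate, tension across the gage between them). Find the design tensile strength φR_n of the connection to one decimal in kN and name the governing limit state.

Bolt shear: A_b = π(27)²/4 = 572.56 mm². φR_n = 0.75 × 579 × 572.56 × 6 × 2 = 2983.6 kN.
Bearing (20 mm plate, F_u = 450 MPa): end bolts L_c = 59 − 30/2 = 44, R_n = min(1.2×44×20×450, 2.4×27×20×450) = 475.2 kN/bolt; interior L_c = 101 − 30 = 71, R_n = 583.2 kN/bolt. φR_n = 0.75 × (2×475.2 + 4×583.2) = 2462.4 kN.
Tension rupture (net): A_n = (198 − 2×32)×20 = 2680 mm² (U = 1.0, A_e = A_n). φR_n = 0.75 × 450 × 2680 = 904.5 kN.
Tension yield (gross): A_g = 198×20 = 3960 mm². φR_n = 0.90 × 345 × 3960 = 1229.6 kN.
Block shear: shear path 2×[59+2×101] = 2×261 mm, A_gv = 10440, A_nv = 2×(261 − 2.5×32)×20 = 7240 mm²; tension across gage: (81 − 1×32)×20 = 980 mm². R_n = min(0.6×450×7240, 0.6×345×10440) + 1.0×450×980 = min(1954.8, 2161.1) + 441 = 2395.8 kN. φR_n = 0.75 × 2395.8 = 1796.9 kN.
Governing: min(2983.6, 2462.4, 904.5, 1229.6, 1796.9) = 904.5 kN → net-section rupture.

904.5 kN (net-section rupture governs)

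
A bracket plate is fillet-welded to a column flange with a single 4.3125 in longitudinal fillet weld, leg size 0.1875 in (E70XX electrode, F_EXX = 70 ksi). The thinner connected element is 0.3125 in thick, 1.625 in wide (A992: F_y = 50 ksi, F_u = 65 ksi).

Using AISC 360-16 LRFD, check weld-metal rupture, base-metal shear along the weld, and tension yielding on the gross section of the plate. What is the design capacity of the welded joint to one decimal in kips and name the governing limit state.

18.0 kips (weld metal governs)

Weld metal: throat = 0.707×0.1875 = 0.13256 in, L = 4.3125 in. φR_n = 0.75 × 0.6 × 70 × 0.13256 × 4.3125 = 18.0 kips.
Base metal shear (0.3125 in plate): yield φR_n = 1.0×0.6×50×0.3125×4.3125 = 40.4 kips; rupture φR_n = 0.75×0.6×65×0.3125×4.3125 = 39.4 kips; take 39.4 kips (rupture).
Tension yield (gross): A_g = 1.625×0.3125 = 0.50781 in². φR_n = 0.90 × 50 × 0.50781 = 22.9 kips.
Governing: min(18.0, 39.4, 22.9) = 18.0 kips → weld metal.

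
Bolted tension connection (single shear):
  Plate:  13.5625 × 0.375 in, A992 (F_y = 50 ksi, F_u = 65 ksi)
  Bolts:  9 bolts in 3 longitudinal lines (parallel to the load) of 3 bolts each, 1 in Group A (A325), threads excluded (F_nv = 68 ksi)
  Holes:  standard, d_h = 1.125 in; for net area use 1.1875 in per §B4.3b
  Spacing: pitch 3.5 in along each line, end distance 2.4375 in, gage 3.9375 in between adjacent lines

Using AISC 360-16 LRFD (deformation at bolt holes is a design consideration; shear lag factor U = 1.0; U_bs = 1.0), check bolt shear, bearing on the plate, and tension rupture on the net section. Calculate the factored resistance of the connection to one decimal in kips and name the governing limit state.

Bolt shear: A_b = π(1)²/4 = 0.7854 in². φR_n = 0.75 × 68 × 0.7854 × 9 × 1 = 360.5 kips.
Bearing (0.375 in plate, F_u = 65 ksi): end bolts L_c = 2.4375 − 1.125/2 = 1.875, R_n = min(1.2×1.875×0.375×65, 2.4×1×0.375×65) = 54.844 kips/bolt; interior L_c = 3.5 − 1.125 = 2.375, R_n = 58.5 kips/bolt. φR_n = 0.75 × (3×54.844 + 6×58.5) = 386.6 kips.
Tension rupture (net): A_n = (13.5625 − 3×1.1875)×0.375 = 3.75 in² (U = 1.0, A_e = A_n). φR_n = 0.75 × 65 × 3.75 = 182.8 kips.
Governing: min(360.5, 386.6, 182.8) = 182.8 kips → net-section rupture.

182.8 kips (net-section rupture governs)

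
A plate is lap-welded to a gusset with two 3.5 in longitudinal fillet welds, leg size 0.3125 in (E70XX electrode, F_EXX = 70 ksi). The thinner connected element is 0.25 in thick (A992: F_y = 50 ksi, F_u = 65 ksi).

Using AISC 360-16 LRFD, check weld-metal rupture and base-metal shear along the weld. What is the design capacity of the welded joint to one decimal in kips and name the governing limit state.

Weld metal: throat = 0.707×0.3125 = 0.22094 in, L = 2×3.5 = 7 in. φR_n = 0.75 × 0.6 × 70 × 0.22094 × 7 = 48.7 kips.
Base metal shear (0.25 in plate): yield φR_n = 1.0×0.6×50×0.25×7 = 52.5 kips; rupture φR_n = 0.75×0.6×65×0.25×7 = 51.2 kips; take 51.2 kips (rupture).
Governing: min(48.7, 51.2) = 48.7 kips → weld metal.

48.7 kips (weld metal governs)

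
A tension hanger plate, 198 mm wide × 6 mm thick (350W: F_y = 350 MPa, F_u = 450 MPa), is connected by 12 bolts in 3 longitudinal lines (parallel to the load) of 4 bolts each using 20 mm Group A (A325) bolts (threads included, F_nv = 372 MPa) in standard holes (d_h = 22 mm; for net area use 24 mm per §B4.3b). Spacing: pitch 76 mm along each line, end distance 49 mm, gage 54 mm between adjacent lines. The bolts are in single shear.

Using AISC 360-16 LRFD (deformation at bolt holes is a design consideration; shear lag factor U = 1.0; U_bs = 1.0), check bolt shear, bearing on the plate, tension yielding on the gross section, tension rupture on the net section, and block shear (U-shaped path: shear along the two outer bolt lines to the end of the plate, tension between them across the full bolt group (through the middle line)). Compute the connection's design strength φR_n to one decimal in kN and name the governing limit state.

Bolt shear: A_b = π(20)²/4 = 314.16 mm². φR_n = 0.75 × 372 × 314.16 × 12 × 1 = 1051.8 kN.
Bearing (6 mm plate, F_u = 450 MPa): end bolts L_c = 49 − 22/2 = 38, R_n = min(1.2×38×6×450, 2.4×20×6×450) = 123.12 kN/bolt; interior L_c = 76 − 22 = 54, R_n = 129.6 kN/bolt. φR_n = 0.75 × (3×123.12 + 9×129.6) = 1151.8 kN.
Tension yield (gross): A_g = 198×6 = 1188 mm². φR_n = 0.90 × 350 × 1188 = 374.2 kN.
Tension rupture (net): A_n = (198 − 3×24)×6 = 756 mm² (U = 1.0, A_e = A_n). φR_n = 0.75 × 450 × 756 = 255.2 kN.
Block shear: shear path 2×[49+3×76] = 2×277 mm, A_gv = 3324, A_nv = 2×(277 − 3.5×24)×6 = 2316 mm²; tension across gage: (108 − 2×24)×6 = 360 mm². R_n = min(0.6×450×2316, 0.6×350×3324) + 1.0×450×360 = min(625.32, 698.04) + 162 = 787.32 kN. φR_n = 0.75 × 787.32 = 590.5 kN.
Governing: min(1051.8, 1151.8, 374.2, 255.2, 590.5) = 255.2 kN → net-section rupture.

255.2 kN (net-section rupture governs)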